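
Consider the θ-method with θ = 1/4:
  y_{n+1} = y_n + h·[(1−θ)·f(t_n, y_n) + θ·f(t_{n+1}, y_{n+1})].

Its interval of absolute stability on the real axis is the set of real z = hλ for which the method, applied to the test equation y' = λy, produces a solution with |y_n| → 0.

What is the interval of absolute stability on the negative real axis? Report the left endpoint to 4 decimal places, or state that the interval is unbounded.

Set f=λy, z=hλ:
  y_{n+1} = y_n + z·[3/4·y_n + 1/4·y_{n+1}] ⇒ (1 − 1/4z)y_{n+1} = (1 + 3/4z)y_n
  R(z) = (1 + 3/4z)/(1 − 1/4z).

Find x<0 with |R(x)|<1.
x=-1.14: |R|=0.1128
R=−1: 1+3/4x = −1+1/4x ⇒ -1/2x=2 ⇒ x=2/(-1/2)=-4.0000
Confirm numerically:
  x=-3.832: |R|=0.95710 <1
  x=-3.467: |R|=0.85724 <1
  x=-2.522: |R|=0.54676 <1
  x=-4.586: |R|=1.13650 >1
  x=-4.534: |R|=1.12515 >1
  x=-4.350: |R|=1.08383 >1
So |R|<1 on (-4.0000, 0).

(-4.0000, 0).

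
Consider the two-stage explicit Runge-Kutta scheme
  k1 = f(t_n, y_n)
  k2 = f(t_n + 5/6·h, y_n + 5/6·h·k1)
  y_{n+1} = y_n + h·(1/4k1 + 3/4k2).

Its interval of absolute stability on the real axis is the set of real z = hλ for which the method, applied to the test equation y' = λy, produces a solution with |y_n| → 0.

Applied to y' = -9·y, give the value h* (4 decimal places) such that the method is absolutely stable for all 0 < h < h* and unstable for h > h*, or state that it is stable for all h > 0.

(-1.6000,0); λ=-9 ⇒ h* = (8/5)/9 = 0.1778.

With y'=λy (z=hλ):
  k1=λy_n ⇒ h·k1=z·y_n;  k2=λ(1+5/6z)y_n ⇒ h·k2=z(1+5/6z)y_n
  y_{n+1}/y_n = 1 + 1/4z + 3/4z(1+5/6z) = 1 + z + 5/8z²
  R(z) = 1 + z + 5/8z².

Boundary: |R(x)|=1, x<0.
x=-0.46: |R|=0.6723
R=1: x+5/8x²=0 ⇒ x=−8/5=-1.6000; min R=1−1/(4·5/8)=0.6000>−1
Confirm numerically:
  x=-1.280: |R|=0.74400 <1
  x=-0.979: |R|=0.62003 <1
  x=-0.756: |R|=0.60121 <1
  x=-1.901: |R|=1.35763 >1
  x=-1.834: |R|=1.26822 >1
  x=-1.772: |R|=1.19049 >1
Stable set (-1.6000, 0).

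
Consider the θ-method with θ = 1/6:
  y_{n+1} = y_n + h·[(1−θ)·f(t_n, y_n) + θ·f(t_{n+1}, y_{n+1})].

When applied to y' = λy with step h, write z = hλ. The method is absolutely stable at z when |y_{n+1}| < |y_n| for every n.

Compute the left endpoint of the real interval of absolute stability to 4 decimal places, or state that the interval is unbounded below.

z* = -3.0000.

With y'=λy (z=hλ):
  y_{n+1} = y_n + z·[5/6·y_n + 1/6·y_{n+1}] ⇒ (1 − 1/6z)y_{n+1} = (1 + 5/6z)y_n
  R(z) = (1 + 5/6z)/(1 − 1/6z).

Boundary: |R(x)|=1, x<0.
x=-0.58: |R|=0.4711
R=−1: 1+5/6x = −1+1/6x ⇒ -2/3x=2 ⇒ x=2/(-2/3)=-3.0000
Confirm numerically:
  x=-2.388: |R|=0.70815 <1
  x=-2.176: |R|=0.59687 <1
  x=-1.730: |R|=0.34282 <1
  x=-3.352: |R|=1.15056 >1
  x=-3.336: |R|=1.14396 >1
  x=-3.247: |R|=1.10685 >1
So |R|<1 on (-3.0000, 0).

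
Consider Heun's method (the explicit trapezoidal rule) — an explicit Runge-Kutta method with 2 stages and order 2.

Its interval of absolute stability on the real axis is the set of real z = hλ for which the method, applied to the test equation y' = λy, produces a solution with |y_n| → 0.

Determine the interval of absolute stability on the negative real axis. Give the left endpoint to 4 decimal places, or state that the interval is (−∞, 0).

z∈(-2.0000,0).

On y'=λy, z=hλ:
  order 2, 2-stage ⇒ R(z)=1+z+z^2/2
  (e.g. R(-1.05)=0.50125, |R|=0.50125)

Find x<0 with |R(x)|<1.
x=-1.05: |R|=0.5012
|R(-1.97)|=0.9704 |R(-1.86)|=0.8698 |R(-1.47)|=0.6104
Bisect:
  x_lo=-2.3560 |R|=1.4194  x_hi=-0.0826 |R|=0.9208
  mid=-1.21935 |R|=0.52406 →hi
  mid=-1.78770 |R|=0.81023 →hi
  mid=-2.07187 |R|=1.07445 →lo
  mid=-1.92978 |R|=0.93225 →hi
  mid=-2.00083 |R|=1.00083 →lo
  mid=-1.96531 |R|=0.96591 →hi
  mid=-1.98307 |R|=0.98321 →hi
  mid=-1.99195 |R|=0.99198 →hi
  mid=-1.99639 |R|=0.99639 →hi
  ...
  [-2.00013,-1.99999] ⇒ x*=-2.0000
Stable set (-2.0000, 0).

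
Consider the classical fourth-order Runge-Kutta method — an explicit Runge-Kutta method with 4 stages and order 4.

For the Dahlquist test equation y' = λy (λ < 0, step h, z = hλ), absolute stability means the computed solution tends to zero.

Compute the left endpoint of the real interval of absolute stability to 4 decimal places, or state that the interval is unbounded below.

left endpoint -2.7853.

On y'=λy, z=hλ:
  order 4, 4-stage ⇒ R(z)=1+z+z^2/2+z^3/6+z^4/24
  (e.g. R(-0.41)=0.66374, |R|=0.66374)

Solve |R(x)|<1 on ℝ⁻.
x=-0.41: |R|=0.6637
|R(-3.14)|=1.6804 |R(-1.64)|=0.2711 |R(-0.87)|=0.4226
Bisect:
  x_lo=-3.1532 |R|=1.7119  x_hi=-0.3057 |R|=0.7366
  mid=-1.72943 |R|=0.27667 →hi
  mid=-2.44131 |R|=0.59371 →hi
  mid=-2.79724 |R|=1.01817 →lo
  mid=-2.61927 |R|=0.77722 →hi
  mid=-2.70826 |R|=0.88993 →hi
  mid=-2.75275 |R|=0.95204 →hi
  mid=-2.77500 |R|=0.98459 →hi
  mid=-2.78612 |R|=1.00125 →lo
  mid=-2.78056 |R|=0.99289 →hi
  ...
  [-2.78543,-2.78525] ⇒ x*=-2.7853
Interval (-2.7853, 0).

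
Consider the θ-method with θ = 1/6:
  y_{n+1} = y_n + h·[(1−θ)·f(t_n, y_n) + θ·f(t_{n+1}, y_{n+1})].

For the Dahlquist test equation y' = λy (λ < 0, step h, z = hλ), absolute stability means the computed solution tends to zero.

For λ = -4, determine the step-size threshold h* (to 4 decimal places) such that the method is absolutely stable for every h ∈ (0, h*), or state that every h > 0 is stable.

On y'=λy, z=hλ:
  y_{n+1} = y_n + z·[5/6·y_n + 1/6·y_{n+1}] ⇒ (1 − 1/6z)y_{n+1} = (1 + 5/6z)y_n
  R(z) = (1 + 5/6z)/(1 − 1/6z).

Find x<0 with |R(x)|<1.
x=-1.02: |R|=0.1282
R=−1: 1+5/6x = −1+1/6x ⇒ -2/3x=2 ⇒ x=2/(-2/3)=-3.0000
Confirm numerically:
  x=-2.444: |R|=0.73662 <1
  x=-1.902: |R|=0.44419 <1
  x=-1.500: |R|=0.20000 <1
  x=-3.398: |R|=1.16940 >1
  x=-3.218: |R|=1.09460 >1
  x=-3.128: |R|=1.05609 >1
Interval (-3.0000, 0).

(-3.0000,0); λ=-4 ⇒ h* = (3)/4 = 0.7500.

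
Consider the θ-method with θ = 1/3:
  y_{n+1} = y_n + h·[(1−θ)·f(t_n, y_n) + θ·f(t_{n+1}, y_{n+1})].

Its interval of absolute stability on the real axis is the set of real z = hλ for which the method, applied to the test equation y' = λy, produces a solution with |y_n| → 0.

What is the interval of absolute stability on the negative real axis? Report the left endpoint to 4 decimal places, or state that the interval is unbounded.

(-6.0000, 0).

With y'=λy (z=hλ):
  y_{n+1} = y_n + z·[2/3·y_n + 1/3·y_{n+1}] ⇒ (1 − 1/3z)y_{n+1} = (1 + 2/3z)y_n
  ⇒ R(z) = (1 + 2/3z)/(1 − 1/3z).

Boundary: |R(x)|=1, x<0.
x=-1.08: |R|=0.2059
R=−1: 1+2/3x = −1+1/3x ⇒ -1/3x=2 ⇒ x=2/(-1/3)=-6.0000
Confirm numerically:
  x=-4.849: |R|=0.85336 <1
  x=-4.471: |R|=0.79534 <1
  x=-4.164: |R|=0.74372 <1
  x=-6.580: |R|=1.06054 >1
  x=-6.539: |R|=1.05650 >1
Interval (-6.0000, 0).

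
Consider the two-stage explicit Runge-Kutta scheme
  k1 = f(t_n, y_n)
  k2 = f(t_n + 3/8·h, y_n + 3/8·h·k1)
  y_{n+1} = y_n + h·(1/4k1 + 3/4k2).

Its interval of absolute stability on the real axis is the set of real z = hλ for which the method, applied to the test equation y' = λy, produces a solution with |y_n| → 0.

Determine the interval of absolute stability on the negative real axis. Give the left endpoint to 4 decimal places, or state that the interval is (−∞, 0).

(-3.5556, 0).

On y'=λy, z=hλ:
  k1=λy_n ⇒ h·k1=z·y_n;  k2=λ(1+3/8z)y_n ⇒ h·k2=z(1+3/8z)y_n
  y_{n+1}/y_n = 1 + 1/4z + 3/4z(1+3/8z) = 1 + z + 9/32z²
  so R(z) = 1 + z + 9/32z².

Boundary: |R(x)|=1, x<0.
x=-1.54: |R|=0.1270
R=1: x+9/32x²=0 ⇒ x=−32/9=-3.5556; min R=1−1/(4·9/32)=0.1111>−1
Confirm numerically:
  x=-2.520: |R|=0.26605 <1
  x=-2.291: |R|=0.18519 <1
  x=-1.684: |R|=0.11358 <1
  x=-1.451: |R|=0.14114 <1
  x=-4.005: |R|=1.50626 >1
  x=-3.876: |R|=1.34932 >1
So |R|<1 on (-3.5556, 0).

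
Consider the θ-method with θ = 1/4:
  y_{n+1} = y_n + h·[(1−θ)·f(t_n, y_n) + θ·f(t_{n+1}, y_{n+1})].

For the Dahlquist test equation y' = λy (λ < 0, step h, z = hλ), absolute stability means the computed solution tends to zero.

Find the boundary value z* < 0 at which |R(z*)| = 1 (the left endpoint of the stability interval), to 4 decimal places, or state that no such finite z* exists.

Set f=λy, z=hλ:
  y_{n+1} = y_n + z·[3/4·y_n + 1/4·y_{n+1}] ⇒ (1 − 1/4z)y_{n+1} = (1 + 3/4z)y_n
  R(z) = (1 + 3/4z)/(1 − 1/4z).

Solve |R(x)|<1 on ℝ⁻.
x=-0.76: |R|=0.3613
R=−1: 1+3/4x = −1+1/4x ⇒ -1/2x=2 ⇒ x=2/(-1/2)=-4.0000
Confirm numerically:
  x=-3.672: |R|=0.91449 <1
  x=-3.513: |R|=0.87036 <1
  x=-2.210: |R|=0.42351 <1
  x=-1.874: |R|=0.27613 <1
  x=-4.074: |R|=1.01833 >1
  x=-4.056: |R|=1.01390 >1
Stable set (-4.0000, 0).

left endpoint -4.0000.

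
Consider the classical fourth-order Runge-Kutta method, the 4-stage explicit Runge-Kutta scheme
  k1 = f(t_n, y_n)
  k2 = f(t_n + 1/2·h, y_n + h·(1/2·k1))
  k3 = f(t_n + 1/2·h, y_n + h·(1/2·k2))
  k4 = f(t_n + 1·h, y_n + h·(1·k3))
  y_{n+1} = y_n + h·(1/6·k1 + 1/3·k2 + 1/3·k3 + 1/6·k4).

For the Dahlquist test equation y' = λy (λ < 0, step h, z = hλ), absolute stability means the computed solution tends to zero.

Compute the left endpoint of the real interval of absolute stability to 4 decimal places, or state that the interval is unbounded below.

With y'=λy (z=hλ):
  order 4, 4-stage ⇒ R(z)=1+z+z^2/2+z^3/6+z^4/24
  (e.g. R(-0.93)=0.39956, |R|=0.39956)

Solve |R(x)|<1 on ℝ⁻.
x=-0.93: |R|=0.3996
|R(-2.73)|=0.9198 |R(-1.83)|=0.2903 |R(-1.44)|=0.2783
Bisect:
  x_lo=-3.2780 |R|=2.0351  x_hi=-0.2827 |R|=0.7538
  mid=-1.78034 |R|=0.28257 →hi
  mid=-2.52918 |R|=0.67770 →hi
  mid=-2.90360 |R|=1.19352 →lo
  mid=-2.71639 |R|=0.90098 →hi
  mid=-2.80999 |R|=1.03788 →lo
  mid=-2.76319 |R|=0.96718 →hi
  mid=-2.78659 |R|=1.00196 →lo
  ...
  [-2.78531,-2.78513] ⇒ x*=-2.7853
Interval (-2.7853, 0).

left endpoint -2.7853.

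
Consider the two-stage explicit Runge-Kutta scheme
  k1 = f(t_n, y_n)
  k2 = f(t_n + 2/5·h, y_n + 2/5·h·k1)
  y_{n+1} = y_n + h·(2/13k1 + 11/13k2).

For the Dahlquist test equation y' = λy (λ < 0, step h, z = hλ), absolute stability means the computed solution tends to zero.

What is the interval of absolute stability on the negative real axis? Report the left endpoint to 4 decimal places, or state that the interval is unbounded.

On y'=λy, z=hλ:
  k1=λy_n ⇒ h·k1=z·y_n;  k2=λ(1+2/5z)y_n ⇒ h·k2=z(1+2/5z)y_n
  y_{n+1}/y_n = 1 + 2/13z + 11/13z(1+2/5z) = 1 + z + 22/65z²
  ⇒ R(z) = 1 + z + 22/65z².

Boundary: |R(x)|=1, x<0.
x=-0.54: |R|=0.5587
R=1: x+22/65x²=0 ⇒ x=−65/22=-2.9545; min R=1−1/(4·22/65)=0.2614>−1
Confirm numerically:
  x=-2.913: |R|=0.95904 <1
  x=-2.872: |R|=0.91976 <1
  x=-2.368: |R|=0.52990 <1
  x=-2.097: |R|=0.39135 <1
  x=-3.554: |R|=1.72108 >1
  x=-3.262: |R|=1.33945 >1
Stable set (-2.9545, 0).

z∈(-2.9545,0).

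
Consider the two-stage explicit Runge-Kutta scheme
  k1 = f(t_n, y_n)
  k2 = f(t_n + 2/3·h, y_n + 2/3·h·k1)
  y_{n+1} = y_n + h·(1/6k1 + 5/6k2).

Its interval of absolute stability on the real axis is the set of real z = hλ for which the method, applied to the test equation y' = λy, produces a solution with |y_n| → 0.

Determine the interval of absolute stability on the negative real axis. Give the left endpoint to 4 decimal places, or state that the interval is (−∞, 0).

Set f=λy, z=hλ:
  k1=λy_n ⇒ h·k1=z·y_n;  k2=λ(1+2/3z)y_n ⇒ h·k2=z(1+2/3z)y_n
  y_{n+1}/y_n = 1 + 1/6z + 5/6z(1+2/3z) = 1 + z + 5/9z²
  Hence R(z) = 1 + z + 5/9z².

Solve |R(x)|<1 on ℝ⁻.
x=-1.51: |R|=0.7567
R=1: x+5/9x²=0 ⇒ x=−9/5=-1.8000; min R=1−1/(4·5/9)=0.5500>−1
Confirm numerically:
  x=-1.295: |R|=0.63668 <1
  x=-1.207: |R|=0.60236 <1
  x=-1.196: |R|=0.59868 <1
  x=-1.155: |R|=0.58613 <1
  x=-2.095: |R|=1.34335 >1
  x=-2.006: |R|=1.22958 >1
  x=-1.860: |R|=1.06200 >1
Interval (-1.8000, 0).

(-1.8000, 0).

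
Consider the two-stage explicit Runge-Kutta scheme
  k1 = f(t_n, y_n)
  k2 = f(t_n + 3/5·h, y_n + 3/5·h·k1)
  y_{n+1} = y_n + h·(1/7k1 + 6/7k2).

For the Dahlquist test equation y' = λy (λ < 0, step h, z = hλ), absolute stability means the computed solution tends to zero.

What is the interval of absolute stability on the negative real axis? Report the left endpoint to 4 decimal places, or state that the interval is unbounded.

Test eqn y'=λy, z=hλ:
  k1=λy_n ⇒ h·k1=z·y_n;  k2=λ(1+3/5z)y_n ⇒ h·k2=z(1+3/5z)y_n
  y_{n+1}/y_n = 1 + 1/7z + 6/7z(1+3/5z) = 1 + z + 18/35z²
  so R(z) = 1 + z + 18/35z².

Find x<0 with |R(x)|<1.
x=-1.5: |R|=0.6571
R=1: x+18/35x²=0 ⇒ x=−35/18=-1.9444; min R=1−1/(4·18/35)=0.5139>−1
Confirm numerically:
  x=-1.819: |R|=0.88265 <1
  x=-1.432: |R|=0.62261 <1
  x=-1.333: |R|=0.58083 <1
  x=-1.040: |R|=0.51625 <1
  x=-2.294: |R|=1.41240 >1
  x=-2.259: |R|=1.36544 >1
Stable set (-1.9444, 0).

z∈(-1.9444,0).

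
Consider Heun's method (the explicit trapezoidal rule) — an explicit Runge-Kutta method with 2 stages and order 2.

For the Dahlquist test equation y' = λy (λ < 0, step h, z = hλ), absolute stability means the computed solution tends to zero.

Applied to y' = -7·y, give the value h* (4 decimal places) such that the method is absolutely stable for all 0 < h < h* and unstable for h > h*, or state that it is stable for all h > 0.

(-2.0000,0); λ=-7 ⇒ h* = 0.2857.

With y'=λy (z=hλ):
  order 2, 2-stage ⇒ R(z)=1+z+z^2/2
  (e.g. R(-1.6)=0.68000, |R|=0.68000)

Solve |R(x)|<1 on ℝ⁻.
x=-1.6: |R|=0.6800
|R(-1.59)|=0.6741 |R(-0.92)|=0.5032 |R(-0.62)|=0.5722
Bisect:
  x_lo=-2.4132 |R|=1.4986  x_hi=-0.3756 |R|=0.6949
  mid=-1.39441 |R|=0.57778 →hi
  mid=-1.90381 |R|=0.90843 →hi
  mid=-2.15851 |R|=1.17107 →lo
  mid=-2.03116 |R|=1.03164 →lo
  mid=-1.96748 |R|=0.96801 →hi
  mid=-1.99932 |R|=0.99932 →hi
  mid=-2.01524 |R|=1.01535 →lo
  mid=-2.00728 |R|=1.00731 →lo
  mid=-2.00330 |R|=1.00331 →lo
  ...
  [-2.00007,-1.99994] ⇒ x*=-2.0000
So |R|<1 on (-2.0000, 0).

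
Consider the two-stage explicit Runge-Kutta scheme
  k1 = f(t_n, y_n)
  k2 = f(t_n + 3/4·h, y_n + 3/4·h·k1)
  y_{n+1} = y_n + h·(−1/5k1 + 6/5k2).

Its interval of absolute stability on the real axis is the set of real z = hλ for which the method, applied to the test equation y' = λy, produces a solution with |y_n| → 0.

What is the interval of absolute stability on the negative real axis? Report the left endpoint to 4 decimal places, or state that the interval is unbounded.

Set f=λy, z=hλ:
  k1=λy_n ⇒ h·k1=z·y_n;  k2=λ(1+3/4z)y_n ⇒ h·k2=z(1+3/4z)y_n
  y_{n+1}/y_n = 1 − 1/5z + 6/5z(1+3/4z) = 1 + z + 9/10z²
  R(z) = 1 + z + 9/10z².

Need |R(x)|<1, x<0.
x=-1.39: |R|=1.3489
R=1: x+9/10x²=0 ⇒ x=−10/9=-1.1111; min R=1−1/(4·9/10)=0.7222>−1
Confirm numerically:
  x=-0.905: |R|=0.83212 <1
  x=-0.790: |R|=0.77169 <1
  x=-0.583: |R|=0.72290 <1
  x=-0.555: |R|=0.72222 <1
  x=-1.523: |R|=1.56458 >1
  x=-1.135: |R|=1.02440 >1
So |R|<1 on (-1.1111, 0).

(-1.1111, 0).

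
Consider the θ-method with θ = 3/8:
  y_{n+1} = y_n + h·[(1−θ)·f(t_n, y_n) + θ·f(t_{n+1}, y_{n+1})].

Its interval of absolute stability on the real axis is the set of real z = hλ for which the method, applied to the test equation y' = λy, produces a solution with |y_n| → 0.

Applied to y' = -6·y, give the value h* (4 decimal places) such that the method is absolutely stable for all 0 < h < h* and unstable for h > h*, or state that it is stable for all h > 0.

With y'=λy (z=hλ):
  y_{n+1} = y_n + z·[5/8·y_n + 3/8·y_{n+1}] ⇒ (1 − 3/8z)y_{n+1} = (1 + 5/8z)y_n
  R(z) = (1 + 5/8z)/(1 − 3/8z).

Need |R(x)|<1, x<0.
x=-1.8: |R|=0.0746
R=−1: 1+5/8x = −1+3/8x ⇒ -1/4x=2 ⇒ x=2/(-1/4)=-8.0000
Confirm numerically:
  x=-6.960: |R|=0.92798 <1
  x=-5.997: |R|=0.84587 <1
  x=-5.839: |R|=0.83062 <1
  x=-8.353: |R|=1.02136 >1
  x=-8.231: |R|=1.01413 >1
So |R|<1 on (-8.0000, 0).

(-8.0000,0); λ=-6 ⇒ h* = (8)/6 = 1.3333.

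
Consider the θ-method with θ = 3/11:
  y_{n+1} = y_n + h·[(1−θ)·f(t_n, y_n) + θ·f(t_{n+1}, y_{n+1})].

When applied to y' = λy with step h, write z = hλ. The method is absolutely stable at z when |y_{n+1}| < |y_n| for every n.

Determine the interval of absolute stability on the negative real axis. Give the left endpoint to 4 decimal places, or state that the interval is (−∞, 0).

Test eqn y'=λy, z=hλ:
  y_{n+1} = y_n + z·[8/11·y_n + 3/11·y_{n+1}] ⇒ (1 − 3/11z)y_{n+1} = (1 + 8/11z)y_n
  ⇒ R(z) = (1 + 8/11z)/(1 − 3/11z).

Solve |R(x)|<1 on ℝ⁻.
x=-0.96: |R|=0.2392
R=−1: 1+8/11x = −1+3/11x ⇒ -5/11x=2 ⇒ x=2/(-5/11)=-4.4000
Confirm numerically:
  x=-4.151: |R|=0.94692 <1
  x=-3.050: |R|=0.66501 <1
  x=-1.977: |R|=0.28445 <1
  x=-1.930: |R|=0.26444 <1
  x=-4.892: |R|=1.09581 >1
  x=-4.827: |R|=1.08379 >1
  x=-4.488: |R|=1.01799 >1
Stable set (-4.4000, 0).

(-4.4000, 0).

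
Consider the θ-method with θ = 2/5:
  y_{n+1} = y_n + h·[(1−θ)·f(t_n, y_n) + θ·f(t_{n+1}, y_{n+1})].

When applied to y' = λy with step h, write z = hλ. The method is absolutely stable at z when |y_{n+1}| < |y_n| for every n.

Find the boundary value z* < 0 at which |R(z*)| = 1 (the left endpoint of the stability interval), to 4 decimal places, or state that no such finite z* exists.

left endpoint -10.0000.

With y'=λy (z=hλ):
  y_{n+1} = y_n + z·[3/5·y_n + 2/5·y_{n+1}] ⇒ (1 − 2/5z)y_{n+1} = (1 + 3/5z)y_n
  Hence R(z) = (1 + 3/5z)/(1 − 2/5z).

Boundary: |R(x)|=1, x<0.
x=-1.09: |R|=0.2409
R=−1: 1+3/5x = −1+2/5x ⇒ -1/5x=2 ⇒ x=2/(-1/5)=-10.0000
Confirm numerically:
  x=-7.789: |R|=0.89256 <1
  x=-7.134: |R|=0.85126 <1
  x=-7.026: |R|=0.84390 <1
  x=-4.931: |R|=0.65893 <1
  x=-10.177: |R|=1.00698 >1
  x=-10.153: |R|=1.00605 >1
  x=-10.141: |R|=1.00558 >1
So |R|<1 on (-10.0000, 0).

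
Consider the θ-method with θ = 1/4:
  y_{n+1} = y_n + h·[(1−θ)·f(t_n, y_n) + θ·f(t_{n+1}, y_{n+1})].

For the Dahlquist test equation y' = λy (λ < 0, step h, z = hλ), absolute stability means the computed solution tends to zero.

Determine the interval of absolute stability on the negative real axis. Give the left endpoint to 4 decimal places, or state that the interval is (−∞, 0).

(-4.0000, 0).

Test eqn y'=λy, z=hλ:
  y_{n+1} = y_n + z·[3/4·y_n + 1/4·y_{n+1}] ⇒ (1 − 1/4z)y_{n+1} = (1 + 3/4z)y_n
  Hence R(z) = (1 + 3/4z)/(1 − 1/4z).

Need |R(x)|<1, x<0.
x=-1.38: |R|=0.0260
R=−1: 1+3/4x = −1+1/4x ⇒ -1/2x=2 ⇒ x=2/(-1/2)=-4.0000
Confirm numerically:
  x=-3.283: |R|=0.80310 <1
  x=-2.861: |R|=0.66798 <1
  x=-2.254: |R|=0.44164 <1
  x=-2.081: |R|=0.36885 <1
  x=-4.588: |R|=1.13694 >1
  x=-4.305: |R|=1.07345 >1
  x=-4.086: |R|=1.02127 >1
So |R|<1 on (-4.0000, 0).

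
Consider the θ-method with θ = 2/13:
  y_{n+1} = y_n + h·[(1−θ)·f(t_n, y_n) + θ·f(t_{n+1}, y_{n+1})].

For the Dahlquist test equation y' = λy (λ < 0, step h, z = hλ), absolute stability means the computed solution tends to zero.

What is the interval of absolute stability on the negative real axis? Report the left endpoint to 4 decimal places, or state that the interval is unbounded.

With y'=λy (z=hλ):
  y_{n+1} = y_n + z·[11/13·y_n + 2/13·y_{n+1}] ⇒ (1 − 2/13z)y_{n+1} = (1 + 11/13z)y_n
  ⇒ R(z) = (1 + 11/13z)/(1 − 2/13z).

Boundary: |R(x)|=1, x<0.
x=-1.22: |R|=0.0272
R=−1: 1+11/13x = −1+2/13x ⇒ -9/13x=2 ⇒ x=2/(-9/13)=-2.8889
Confirm numerically:
  x=-2.302: |R|=0.69995 <1
  x=-2.271: |R|=0.68299 <1
  x=-1.711: |R|=0.35446 <1
  x=-3.432: |R|=1.24607 >1
  x=-3.257: |R|=1.16978 >1
  x=-3.209: |R|=1.14837 >1
So |R|<1 on (-2.8889, 0).

(-2.8889, 0).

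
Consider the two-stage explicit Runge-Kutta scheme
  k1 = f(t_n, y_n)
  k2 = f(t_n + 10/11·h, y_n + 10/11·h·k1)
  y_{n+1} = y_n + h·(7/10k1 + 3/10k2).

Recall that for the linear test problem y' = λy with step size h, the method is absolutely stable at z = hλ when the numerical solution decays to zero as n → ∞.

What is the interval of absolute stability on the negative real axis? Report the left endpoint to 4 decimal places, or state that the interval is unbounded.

z∈(-3.6667,0).

With y'=λy (z=hλ):
  k1=λy_n ⇒ h·k1=z·y_n;  k2=λ(1+10/11z)y_n ⇒ h·k2=z(1+10/11z)y_n
  y_{n+1}/y_n = 1 + 7/10z + 3/10z(1+10/11z) = 1 + z + 3/11z²
  Hence R(z) = 1 + z + 3/11z².

Solve |R(x)|<1 on ℝ⁻.
x=-1.4: |R|=0.1345
R=1: x+3/11x²=0 ⇒ x=−11/3=-3.6667; min R=1−1/(4·3/11)=0.0833>−1
Confirm numerically:
  x=-2.640: |R|=0.26080 <1
  x=-1.611: |R|=0.09681 <1
  x=-1.609: |R|=0.09706 <1
  x=-4.240: |R|=1.66298 >1
  x=-4.163: |R|=1.56352 >1
  x=-3.902: |R|=1.25044 >1
Interval (-3.6667, 0).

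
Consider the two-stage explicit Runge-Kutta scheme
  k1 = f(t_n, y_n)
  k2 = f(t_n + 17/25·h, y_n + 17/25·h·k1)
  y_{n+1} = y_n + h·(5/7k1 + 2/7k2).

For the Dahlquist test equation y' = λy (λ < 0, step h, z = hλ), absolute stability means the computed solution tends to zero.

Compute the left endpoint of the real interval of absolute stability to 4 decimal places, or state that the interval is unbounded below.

With y'=λy (z=hλ):
  k1=λy_n ⇒ h·k1=z·y_n;  k2=λ(1+17/25z)y_n ⇒ h·k2=z(1+17/25z)y_n
  y_{n+1}/y_n = 1 + 5/7z + 2/7z(1+17/25z) = 1 + z + 34/175z²
  R(z) = 1 + z + 34/175z².

Boundary: |R(x)|=1, x<0.
x=-1.72: |R|=0.1452
R=1: x+34/175x²=0 ⇒ x=−175/34=-5.1471; min R=1−1/(4·34/175)=-0.2868>−1
Confirm numerically:
  x=-5.065: |R|=0.91925 <1
  x=-4.297: |R|=0.29033 <1
  x=-3.161: |R|=0.21971 <1
  x=-2.441: |R|=0.28335 <1
  x=-5.708: |R|=1.62207 >1
  x=-5.497: |R|=1.37373 >1
  x=-5.240: |R|=1.09462 >1
Interval (-5.1471, 0).

left endpoint -5.1471.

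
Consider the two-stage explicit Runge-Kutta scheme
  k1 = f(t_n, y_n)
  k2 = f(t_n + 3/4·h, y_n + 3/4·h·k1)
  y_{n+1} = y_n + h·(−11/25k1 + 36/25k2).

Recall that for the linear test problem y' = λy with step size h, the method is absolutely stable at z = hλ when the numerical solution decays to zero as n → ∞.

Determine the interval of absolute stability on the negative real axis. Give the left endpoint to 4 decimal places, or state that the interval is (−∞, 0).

With y'=λy (z=hλ):
  k1=λy_n ⇒ h·k1=z·y_n;  k2=λ(1+3/4z)y_n ⇒ h·k2=z(1+3/4z)y_n
  y_{n+1}/y_n = 1 − 11/25z + 36/25z(1+3/4z) = 1 + z + 27/25z²
  R(z) = 1 + z + 27/25z².

Solve |R(x)|<1 on ℝ⁻.
x=-0.67: |R|=0.8148
R=1: x+27/25x²=0 ⇒ x=−25/27=-0.9259; min R=1−1/(4·27/25)=0.7685>−1
Confirm numerically:
  x=-0.827: |R|=0.91164 <1
  x=-0.655: |R|=0.80835 <1
  x=-0.617: |R|=0.79414 <1
  x=-0.582: |R|=0.78382 <1
  x=-1.474: |R|=1.87249 >1
  x=-1.044: |R|=1.13313 >1
Stable set (-0.9259, 0).

(-0.9259, 0).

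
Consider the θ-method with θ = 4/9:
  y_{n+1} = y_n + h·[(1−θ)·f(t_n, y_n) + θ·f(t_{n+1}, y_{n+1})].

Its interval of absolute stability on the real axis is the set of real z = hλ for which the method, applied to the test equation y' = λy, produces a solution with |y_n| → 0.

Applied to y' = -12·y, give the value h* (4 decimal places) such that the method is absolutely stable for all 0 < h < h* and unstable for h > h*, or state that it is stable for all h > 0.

With y'=λy (z=hλ):
  y_{n+1} = y_n + z·[5/9·y_n + 4/9·y_{n+1}] ⇒ (1 − 4/9z)y_{n+1} = (1 + 5/9z)y_n
  ⇒ R(z) = (1 + 5/9z)/(1 − 4/9z).

Boundary: |R(x)|=1, x<0.
x=-0.39: |R|=0.6676
R=−1: 1+5/9x = −1+4/9x ⇒ -1/9x=2 ⇒ x=2/(-1/9)=-18.0000
Confirm numerically:
  x=-16.938: |R|=0.98616 <1
  x=-14.200: |R|=0.94225 <1
  x=-13.554: |R|=0.92967 <1
  x=-9.872: |R|=0.83237 <1
  x=-18.546: |R|=1.00656 >1
  x=-18.266: |R|=1.00324 >1
  x=-18.039: |R|=1.00048 >1
So |R|<1 on (-18.0000, 0).

(-18.0000,0); λ=-12 ⇒ h* = (18)/12 = 1.5000.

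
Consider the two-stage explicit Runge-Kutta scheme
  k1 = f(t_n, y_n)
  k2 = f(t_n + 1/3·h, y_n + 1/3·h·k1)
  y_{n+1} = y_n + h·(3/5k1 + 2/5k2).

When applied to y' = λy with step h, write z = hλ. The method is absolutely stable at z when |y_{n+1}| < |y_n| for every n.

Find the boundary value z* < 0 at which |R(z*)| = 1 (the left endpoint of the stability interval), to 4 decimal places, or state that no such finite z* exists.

On y'=λy, z=hλ:
  k1=λy_n ⇒ h·k1=z·y_n;  k2=λ(1+1/3z)y_n ⇒ h·k2=z(1+1/3z)y_n
  y_{n+1}/y_n = 1 + 3/5z + 2/5z(1+1/3z) = 1 + z + 2/15z²
  so R(z) = 1 + z + 2/15z².

Solve |R(x)|<1 on ℝ⁻.
x=-1.16: |R|=0.0194
R=1: x+2/15x²=0 ⇒ x=−15/2=-7.5000; min R=1−1/(4·2/15)=-0.8750>−1
Confirm numerically:
  x=-5.106: |R|=0.62984 <1
  x=-5.094: |R|=0.63416 <1
  x=-4.246: |R|=0.84220 <1
  x=-8.063: |R|=1.60526 >1
  x=-7.853: |R|=1.36961 >1
So |R|<1 on (-7.5000, 0).

z* = -7.5000.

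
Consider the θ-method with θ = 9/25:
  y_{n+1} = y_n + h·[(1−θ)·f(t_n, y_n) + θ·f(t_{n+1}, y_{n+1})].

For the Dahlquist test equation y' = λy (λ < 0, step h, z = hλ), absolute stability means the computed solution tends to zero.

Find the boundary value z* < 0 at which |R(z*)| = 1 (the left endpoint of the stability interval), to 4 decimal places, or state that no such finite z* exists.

On y'=λy, z=hλ:
  y_{n+1} = y_n + z·[16/25·y_n + 9/25·y_{n+1}] ⇒ (1 − 9/25z)y_{n+1} = (1 + 16/25z)y_n
  Hence R(z) = (1 + 16/25z)/(1 − 9/25z).

Solve |R(x)|<1 on ℝ⁻.
x=-0.69: |R|=0.4473
R=−1: 1+16/25x = −1+9/25x ⇒ -7/25x=2 ⇒ x=2/(-7/25)=-7.1429
Confirm numerically:
  x=-5.907: |R|=0.88932 <1
  x=-4.287: |R|=0.68559 <1
  x=-4.202: |R|=0.67229 <1
  x=-4.143: |R|=0.66287 <1
  x=-7.644: |R|=1.03740 >1
  x=-7.354: |R|=1.01621 >1
  x=-7.304: |R|=1.01243 >1
Interval (-7.1429, 0).

left endpoint -7.1429.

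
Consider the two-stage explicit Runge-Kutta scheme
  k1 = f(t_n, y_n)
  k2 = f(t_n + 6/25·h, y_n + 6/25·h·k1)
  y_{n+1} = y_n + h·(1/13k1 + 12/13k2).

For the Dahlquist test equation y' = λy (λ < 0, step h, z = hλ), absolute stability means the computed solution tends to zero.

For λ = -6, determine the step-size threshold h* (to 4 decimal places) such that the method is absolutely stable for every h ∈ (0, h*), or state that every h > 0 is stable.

Set f=λy, z=hλ:
  k1=λy_n ⇒ h·k1=z·y_n;  k2=λ(1+6/25z)y_n ⇒ h·k2=z(1+6/25z)y_n
  y_{n+1}/y_n = 1 + 1/13z + 12/13z(1+6/25z) = 1 + z + 72/325z²
  ⇒ R(z) = 1 + z + 72/325z².

Boundary: |R(x)|=1, x<0.
x=-0.66: |R|=0.4365
R=1: x+72/325x²=0 ⇒ x=−325/72=-4.5139; min R=1−1/(4·72/325)=-0.1285>−1
Confirm numerically:
  x=-4.462: |R|=0.94871 <1
  x=-2.349: |R|=0.12659 <1
  x=-2.168: |R|=0.12672 <1
  x=-4.758: |R|=1.25731 >1
  x=-4.731: |R|=1.22755 >1
  x=-4.694: |R|=1.18730 >1
Stable set (-4.5139, 0).

(-4.5139,0); λ=-6 ⇒ h* = (325/72)/6 = 0.7523.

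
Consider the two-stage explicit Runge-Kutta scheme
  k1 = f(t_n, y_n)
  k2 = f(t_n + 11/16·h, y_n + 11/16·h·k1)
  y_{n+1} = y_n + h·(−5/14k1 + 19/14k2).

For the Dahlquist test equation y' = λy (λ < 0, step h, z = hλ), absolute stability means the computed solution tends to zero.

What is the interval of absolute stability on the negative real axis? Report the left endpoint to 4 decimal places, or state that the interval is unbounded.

(-1.0718, 0).

Test eqn y'=λy, z=hλ:
  k1=λy_n ⇒ h·k1=z·y_n;  k2=λ(1+11/16z)y_n ⇒ h·k2=z(1+11/16z)y_n
  y_{n+1}/y_n = 1 − 5/14z + 19/14z(1+11/16z) = 1 + z + 209/224z²
  Hence R(z) = 1 + z + 209/224z².

Boundary: |R(x)|=1, x<0.
x=-0.9: |R|=0.8558
R=1: x+209/224x²=0 ⇒ x=−224/209=-1.0718; min R=1−1/(4·209/224)=0.7321>−1
Confirm numerically:
  x=-0.874: |R|=0.83872 <1
  x=-0.862: |R|=0.83129 <1
  x=-0.693: |R|=0.75509 <1
  x=-0.656: |R|=0.74552 <1
  x=-1.640: |R|=1.86949 >1
  x=-1.364: |R|=1.37191 >1
  x=-1.152: |R|=1.08624 >1
Interval (-1.0718, 0).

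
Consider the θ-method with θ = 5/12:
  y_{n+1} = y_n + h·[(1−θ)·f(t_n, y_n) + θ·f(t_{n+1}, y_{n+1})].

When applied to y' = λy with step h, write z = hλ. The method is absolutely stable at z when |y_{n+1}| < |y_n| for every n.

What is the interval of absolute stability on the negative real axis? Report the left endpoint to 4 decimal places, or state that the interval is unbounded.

(-12.0000, 0).

Set f=λy, z=hλ:
  y_{n+1} = y_n + z·[7/12·y_n + 5/12·y_{n+1}] ⇒ (1 − 5/12z)y_{n+1} = (1 + 7/12z)y_n
  ⇒ R(z) = (1 + 7/12z)/(1 − 5/12z).

Boundary: |R(x)|=1, x<0.
x=-0.37: |R|=0.6794
R=−1: 1+7/12x = −1+5/12x ⇒ -1/6x=2 ⇒ x=2/(-1/6)=-12.0000
Confirm numerically:
  x=-10.166: |R|=0.94162 <1
  x=-8.024: |R|=0.84743 <1
  x=-7.690: |R|=0.82914 <1
  x=-7.259: |R|=0.80366 <1
  x=-12.578: |R|=1.01544 >1
  x=-12.372: |R|=1.01007 >1
So |R|<1 on (-12.0000, 0).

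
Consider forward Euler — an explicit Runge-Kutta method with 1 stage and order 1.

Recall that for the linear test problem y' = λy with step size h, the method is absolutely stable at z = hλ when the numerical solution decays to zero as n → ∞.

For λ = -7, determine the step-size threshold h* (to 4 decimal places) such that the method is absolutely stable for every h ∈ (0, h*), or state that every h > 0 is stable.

(-2.0000,0); λ=-7 ⇒ h* = 0.2857.

Set f=λy, z=hλ:
  order 1, 1-stage ⇒ R(z)=1+z
  (e.g. R(-0.69)=0.31000, |R|=0.31000)

Boundary: |R(x)|=1, x<0.
x=-0.69: |R|=0.3100
|R(-1.84)|=0.8400 |R(-1.8)|=0.8000 |R(-1.15)|=0.1500
Bisect:
  x_lo=-2.6195 |R|=1.6195  x_hi=-0.2857 |R|=0.7143
  mid=-1.45261 |R|=0.45261 →hi
  mid=-2.03607 |R|=1.03607 →lo
  mid=-1.74434 |R|=0.74434 →hi
  mid=-1.89021 |R|=0.89021 →hi
  mid=-1.96314 |R|=0.96314 →hi
  mid=-1.99961 |R|=0.99961 →hi
  mid=-2.01784 |R|=1.01784 →lo
  mid=-2.00872 |R|=1.00872 →lo
  mid=-2.00416 |R|=1.00416 →lo
  ...
  [-2.00003,-1.99989] ⇒ x*=-2.0000
Stable set (-2.0000, 0).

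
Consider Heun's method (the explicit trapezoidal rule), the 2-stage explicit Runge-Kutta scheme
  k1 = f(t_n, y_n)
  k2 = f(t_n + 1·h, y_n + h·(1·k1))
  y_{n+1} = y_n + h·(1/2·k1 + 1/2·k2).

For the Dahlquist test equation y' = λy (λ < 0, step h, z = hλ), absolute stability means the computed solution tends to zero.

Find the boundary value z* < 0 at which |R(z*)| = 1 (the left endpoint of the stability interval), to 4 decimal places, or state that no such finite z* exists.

z* = -2.0000.

Set f=λy, z=hλ:
  order 2, 2-stage ⇒ R(z)=1+z+z^2/2
  (e.g. R(-1.27)=0.53645, |R|=0.53645)

Boundary: |R(x)|=1, x<0.
x=-1.27: |R|=0.5364
|R(-2.2)|=1.2200 |R(-1.16)|=0.5128 |R(-0.63)|=0.5684
Bisect:
  x_lo=-2.8893 |R|=2.2847  x_hi=-0.1507 |R|=0.8607
  mid=-1.51997 |R|=0.63518 →hi
  mid=-2.20463 |R|=1.22556 →lo
  mid=-1.86230 |R|=0.87178 →hi
  mid=-2.03346 |R|=1.03402 →lo
  mid=-1.94788 |R|=0.94924 →hi
  mid=-1.99067 |R|=0.99071 →hi
  mid=-2.01207 |R|=1.01214 →lo
  ...
  [-2.00003,-1.99986] ⇒ x*=-2.0000
Interval (-2.0000, 0).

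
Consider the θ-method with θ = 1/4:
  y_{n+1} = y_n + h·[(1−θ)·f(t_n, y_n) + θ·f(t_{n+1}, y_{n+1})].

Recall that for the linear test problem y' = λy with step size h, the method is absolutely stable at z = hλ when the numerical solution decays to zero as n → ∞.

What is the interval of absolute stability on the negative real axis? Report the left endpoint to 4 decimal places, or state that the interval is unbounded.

With y'=λy (z=hλ):
  y_{n+1} = y_n + z·[3/4·y_n + 1/4·y_{n+1}] ⇒ (1 − 1/4z)y_{n+1} = (1 + 3/4z)y_n
  ⇒ R(z) = (1 + 3/4z)/(1 − 1/4z).

Boundary: |R(x)|=1, x<0.
x=-1.38: |R|=0.0260
R=−1: 1+3/4x = −1+1/4x ⇒ -1/2x=2 ⇒ x=2/(-1/2)=-4.0000
Confirm numerically:
  x=-3.901: |R|=0.97494 <1
  x=-3.639: |R|=0.90549 <1
  x=-2.044: |R|=0.35275 <1
  x=-4.390: |R|=1.09297 >1
  x=-4.380: |R|=1.09069 >1
  x=-4.290: |R|=1.06996 >1
So |R|<1 on (-4.0000, 0).

(-4.0000, 0).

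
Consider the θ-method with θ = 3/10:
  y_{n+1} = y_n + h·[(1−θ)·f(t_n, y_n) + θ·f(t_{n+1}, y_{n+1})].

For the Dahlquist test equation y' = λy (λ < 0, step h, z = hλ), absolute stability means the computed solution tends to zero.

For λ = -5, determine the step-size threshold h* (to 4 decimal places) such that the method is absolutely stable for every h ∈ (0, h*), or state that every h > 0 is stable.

(-5.0000,0); λ=-5 ⇒ h* = (5)/5 = 1.0000.

Set f=λy, z=hλ:
  y_{n+1} = y_n + z·[7/10·y_n + 3/10·y_{n+1}] ⇒ (1 − 3/10z)y_{n+1} = (1 + 7/10z)y_n
  so R(z) = (1 + 7/10z)/(1 − 3/10z).

Solve |R(x)|<1 on ℝ⁻.
x=-0.56: |R|=0.5205
R=−1: 1+7/10x = −1+3/10x ⇒ -2/5x=2 ⇒ x=2/(-2/5)=-5.0000
Confirm numerically:
  x=-4.656: |R|=0.94259 <1
  x=-4.298: |R|=0.87735 <1
  x=-4.163: |R|=0.85113 <1
  x=-2.003: |R|=0.25117 <1
  x=-5.514: |R|=1.07746 >1
  x=-5.301: |R|=1.04648 >1
  x=-5.257: |R|=1.03989 >1
Stable set (-5.0000, 0).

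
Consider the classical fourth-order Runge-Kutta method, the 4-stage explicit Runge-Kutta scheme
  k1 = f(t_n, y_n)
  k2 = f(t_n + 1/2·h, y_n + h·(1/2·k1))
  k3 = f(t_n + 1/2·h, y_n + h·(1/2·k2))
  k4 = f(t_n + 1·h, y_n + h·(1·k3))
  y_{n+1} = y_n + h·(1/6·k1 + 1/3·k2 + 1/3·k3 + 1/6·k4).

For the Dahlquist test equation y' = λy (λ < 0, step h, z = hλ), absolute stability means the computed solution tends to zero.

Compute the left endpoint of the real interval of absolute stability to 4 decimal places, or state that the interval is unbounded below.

z* = -2.7853.

On y'=λy, z=hλ:
  order 4, 4-stage ⇒ R(z)=1+z+z^2/2+z^3/6+z^4/24
  (e.g. R(-1.38)=0.28530, |R|=0.28530)

Find x<0 with |R(x)|<1.
x=-1.38: |R|=0.2853
|R(-2.52)|=0.6683 |R(-2.34)|=0.5116 |R(-0.92)|=0.4033
Bisect:
  x_lo=-3.5835 |R|=3.0385  x_hi=-0.3586 |R|=0.6987
  mid=-1.97101 |R|=0.32409 →hi
  mid=-2.77723 |R|=0.98791 →hi
  mid=-3.18034 |R|=1.77834 →lo
  mid=-2.97879 |R|=1.33313 →lo
  mid=-2.87801 |R|=1.14903 →lo
  mid=-2.82762 |R|=1.06571 →lo
  mid=-2.80243 |R|=1.02614 →lo
  ...
  [-2.78530,-2.78510] ⇒ x*=-2.7853
Stable set (-2.7853, 0).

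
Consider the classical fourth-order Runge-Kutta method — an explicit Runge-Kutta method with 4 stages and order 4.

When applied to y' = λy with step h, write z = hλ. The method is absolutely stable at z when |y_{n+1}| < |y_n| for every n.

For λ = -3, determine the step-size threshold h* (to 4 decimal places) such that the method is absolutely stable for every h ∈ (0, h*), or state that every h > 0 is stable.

Test eqn y'=λy, z=hλ:
  order 4, 4-stage ⇒ R(z)=1+z+z^2/2+z^3/6+z^4/24
  (e.g. R(-0.81)=0.44741, |R|=0.44741)

Solve |R(x)|<1 on ℝ⁻.
x=-0.81: |R|=0.4474
|R(-2.98)|=1.3355 |R(-1.98)|=0.3269 |R(-1.47)|=0.2756
Bisect:
  x_lo=-3.6151 |R|=3.1617  x_hi=-0.2043 |R|=0.8152
  mid=-1.90969 |R|=0.30719 →hi
  mid=-2.76240 |R|=0.96602 →hi
  mid=-3.18875 |R|=1.79933 →lo
  mid=-2.97557 |R|=1.32689 →lo
  mid=-2.86899 |R|=1.13369 →lo
  mid=-2.81569 |R|=1.04681 →lo
  mid=-2.78904 |R|=1.00567 →lo
  mid=-2.77572 |R|=0.98566 →hi
  ...
  [-2.78530,-2.78509] ⇒ x*=-2.7853
So |R|<1 on (-2.7853, 0).

(-2.7853,0); λ=-3 ⇒ h* = 0.9284.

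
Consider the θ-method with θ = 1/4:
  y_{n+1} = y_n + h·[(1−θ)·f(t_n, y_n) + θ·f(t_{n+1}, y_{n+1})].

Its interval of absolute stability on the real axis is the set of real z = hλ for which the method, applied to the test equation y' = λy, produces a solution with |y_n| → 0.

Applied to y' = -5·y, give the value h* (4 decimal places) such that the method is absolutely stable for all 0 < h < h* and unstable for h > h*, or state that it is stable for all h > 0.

With y'=λy (z=hλ):
  y_{n+1} = y_n + z·[3/4·y_n + 1/4·y_{n+1}] ⇒ (1 − 1/4z)y_{n+1} = (1 + 3/4z)y_n
  Hence R(z) = (1 + 3/4z)/(1 − 1/4z).

Need |R(x)|<1, x<0.
x=-1.48: |R|=0.0803
R=−1: 1+3/4x = −1+1/4x ⇒ -1/2x=2 ⇒ x=2/(-1/2)=-4.0000
Confirm numerically:
  x=-3.437: |R|=0.84859 <1
  x=-2.704: |R|=0.61337 <1
  x=-1.978: |R|=0.32352 <1
  x=-4.550: |R|=1.12865 >1
  x=-4.185: |R|=1.04520 >1
So |R|<1 on (-4.0000, 0).

(-4.0000,0); λ=-5 ⇒ h* = (4)/5 = 0.8000.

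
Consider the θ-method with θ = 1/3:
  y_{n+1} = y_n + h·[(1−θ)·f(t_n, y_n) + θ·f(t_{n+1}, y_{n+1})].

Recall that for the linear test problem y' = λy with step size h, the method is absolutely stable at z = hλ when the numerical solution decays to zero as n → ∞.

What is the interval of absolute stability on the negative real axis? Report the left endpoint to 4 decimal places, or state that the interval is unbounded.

With y'=λy (z=hλ):
  y_{n+1} = y_n + z·[2/3·y_n + 1/3·y_{n+1}] ⇒ (1 − 1/3z)y_{n+1} = (1 + 2/3z)y_n
  so R(z) = (1 + 2/3z)/(1 − 1/3z).

Need |R(x)|<1, x<0.
x=-0.78: |R|=0.3810
R=−1: 1+2/3x = −1+1/3x ⇒ -1/3x=2 ⇒ x=2/(-1/3)=-6.0000
Confirm numerically:
  x=-5.098: |R|=0.88861 <1
  x=-4.661: |R|=0.82522 <1
  x=-3.678: |R|=0.65229 <1
  x=-3.119: |R|=0.52917 <1
  x=-6.537: |R|=1.05631 >1
  x=-6.398: |R|=1.04235 >1
  x=-6.054: |R|=1.00596 >1
Stable set (-6.0000, 0).

(-6.0000, 0).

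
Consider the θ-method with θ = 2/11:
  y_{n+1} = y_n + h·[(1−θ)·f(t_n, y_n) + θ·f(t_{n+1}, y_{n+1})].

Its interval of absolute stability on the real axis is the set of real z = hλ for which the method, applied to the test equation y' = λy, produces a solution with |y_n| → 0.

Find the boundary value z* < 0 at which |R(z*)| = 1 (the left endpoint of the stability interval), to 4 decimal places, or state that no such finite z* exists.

Test eqn y'=λy, z=hλ:
  y_{n+1} = y_n + z·[9/11·y_n + 2/11·y_{n+1}] ⇒ (1 − 2/11z)y_{n+1} = (1 + 9/11z)y_n
  so R(z) = (1 + 9/11z)/(1 − 2/11z).

Need |R(x)|<1, x<0.
x=-1.28: |R|=0.0383
R=−1: 1+9/11x = −1+2/11x ⇒ -7/11x=2 ⇒ x=2/(-7/11)=-3.1429
Confirm numerically:
  x=-2.906: |R|=0.90138 <1
  x=-2.809: |R|=0.85937 <1
  x=-2.691: |R|=0.80692 <1
  x=-3.609: |R|=1.17911 >1
  x=-3.444: |R|=1.11784 >1
Interval (-3.1429, 0).

left endpoint -3.1429.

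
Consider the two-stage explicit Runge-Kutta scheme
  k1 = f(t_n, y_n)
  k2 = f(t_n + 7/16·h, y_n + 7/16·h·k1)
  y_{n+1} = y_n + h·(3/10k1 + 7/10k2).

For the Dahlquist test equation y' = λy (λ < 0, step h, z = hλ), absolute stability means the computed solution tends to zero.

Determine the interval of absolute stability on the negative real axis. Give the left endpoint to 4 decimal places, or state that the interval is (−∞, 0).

On y'=λy, z=hλ:
  k1=λy_n ⇒ h·k1=z·y_n;  k2=λ(1+7/16z)y_n ⇒ h·k2=z(1+7/16z)y_n
  y_{n+1}/y_n = 1 + 3/10z + 7/10z(1+7/16z) = 1 + z + 49/160z²
  ⇒ R(z) = 1 + z + 49/160z².

Solve |R(x)|<1 on ℝ⁻.
x=-1.32: |R|=0.2136
R=1: x+49/160x²=0 ⇒ x=−160/49=-3.2653; min R=1−1/(4·49/160)=0.1837>−1
Confirm numerically:
  x=-2.832: |R|=0.62419 <1
  x=-2.747: |R|=0.56397 <1
  x=-2.023: |R|=0.23034 <1
  x=-1.596: |R|=0.18408 <1
  x=-3.638: |R|=1.41523 >1
  x=-3.476: |R|=1.22429 >1
  x=-3.439: |R|=1.18293 >1
Interval (-3.2653, 0).

z∈(-3.2653,0).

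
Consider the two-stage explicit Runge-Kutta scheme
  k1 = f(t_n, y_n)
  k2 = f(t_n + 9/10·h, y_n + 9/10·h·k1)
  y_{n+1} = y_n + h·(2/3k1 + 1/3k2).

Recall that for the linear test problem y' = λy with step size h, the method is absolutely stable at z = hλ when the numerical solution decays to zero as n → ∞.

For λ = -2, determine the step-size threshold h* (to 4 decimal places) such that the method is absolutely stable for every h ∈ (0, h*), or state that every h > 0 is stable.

With y'=λy (z=hλ):
  k1=λy_n ⇒ h·k1=z·y_n;  k2=λ(1+9/10z)y_n ⇒ h·k2=z(1+9/10z)y_n
  y_{n+1}/y_n = 1 + 2/3z + 1/3z(1+9/10z) = 1 + z + 3/10z²
  ⇒ R(z) = 1 + z + 3/10z².

Solve |R(x)|<1 on ℝ⁻.
x=-0.89: |R|=0.3476
R=1: x+3/10x²=0 ⇒ x=−10/3=-3.3333; min R=1−1/(4·3/10)=0.1667>−1
Confirm numerically:
  x=-3.284: |R|=0.95140 <1
  x=-2.907: |R|=0.62819 <1
  x=-2.507: |R|=0.37851 <1
  x=-2.165: |R|=0.24117 <1
  x=-3.876: |R|=1.63101 >1
  x=-3.672: |R|=1.37308 >1
  x=-3.389: |R|=1.05660 >1
So |R|<1 on (-3.3333, 0).

(-3.3333,0); λ=-2 ⇒ h* = (10/3)/2 = 1.6667.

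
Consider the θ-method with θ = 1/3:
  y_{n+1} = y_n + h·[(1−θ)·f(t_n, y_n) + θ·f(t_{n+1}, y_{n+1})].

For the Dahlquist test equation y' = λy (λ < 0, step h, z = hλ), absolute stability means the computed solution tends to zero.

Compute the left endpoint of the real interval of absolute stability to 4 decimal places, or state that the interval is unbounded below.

z* = -6.0000.

With y'=λy (z=hλ):
  y_{n+1} = y_n + z·[2/3·y_n + 1/3·y_{n+1}] ⇒ (1 − 1/3z)y_{n+1} = (1 + 2/3z)y_n
  Hence R(z) = (1 + 2/3z)/(1 − 1/3z).

Find x<0 with |R(x)|<1.
x=-0.51: |R|=0.5641
R=−1: 1+2/3x = −1+1/3x ⇒ -1/3x=2 ⇒ x=2/(-1/3)=-6.0000
Confirm numerically:
  x=-5.704: |R|=0.96599 <1
  x=-3.954: |R|=0.70578 <1
  x=-3.096: |R|=0.52362 <1
  x=-6.474: |R|=1.05003 >1
  x=-6.128: |R|=1.01402 >1
Interval (-6.0000, 0).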